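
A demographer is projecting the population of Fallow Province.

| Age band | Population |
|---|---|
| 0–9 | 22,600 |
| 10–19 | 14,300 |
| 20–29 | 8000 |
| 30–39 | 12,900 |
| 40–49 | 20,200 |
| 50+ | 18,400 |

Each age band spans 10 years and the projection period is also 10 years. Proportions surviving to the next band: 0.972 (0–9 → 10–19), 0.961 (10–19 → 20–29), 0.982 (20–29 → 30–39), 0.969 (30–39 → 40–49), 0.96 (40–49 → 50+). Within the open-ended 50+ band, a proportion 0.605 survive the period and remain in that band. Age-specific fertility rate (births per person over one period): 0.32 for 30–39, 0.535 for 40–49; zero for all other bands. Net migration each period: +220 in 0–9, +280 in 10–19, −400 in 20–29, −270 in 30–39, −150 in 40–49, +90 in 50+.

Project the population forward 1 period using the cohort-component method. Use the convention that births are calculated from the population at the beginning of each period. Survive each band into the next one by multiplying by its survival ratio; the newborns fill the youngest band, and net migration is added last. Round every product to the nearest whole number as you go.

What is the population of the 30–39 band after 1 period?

[period 1]
Births: 12900 × 0.32 = 4128  |  20200 × 0.535 = 10807 → total 14935
10–19: 22600 × 0.972 = 21967
20–29: 14300 × 0.961 = 13742
30–39: 8000 × 0.982 = 7856
40–49: 12900 × 0.969 = 12500
50+: 20200 × 0.96 + 18400 × 0.605 = 19392 + 11132 = 30524
Net migration: 0–9 + 220 → 15155; 10–19 + 280 → 22247; 20–29 − 400 → 13342; 30–39 − 270 → 7586; 40–49 − 150 → 12350; 50+ + 90 → 30614
Population now: 0–9=15155, 10–19=22247, 20–29=13342, 30–39=7586, 40–49=12350, 50+=30614

7586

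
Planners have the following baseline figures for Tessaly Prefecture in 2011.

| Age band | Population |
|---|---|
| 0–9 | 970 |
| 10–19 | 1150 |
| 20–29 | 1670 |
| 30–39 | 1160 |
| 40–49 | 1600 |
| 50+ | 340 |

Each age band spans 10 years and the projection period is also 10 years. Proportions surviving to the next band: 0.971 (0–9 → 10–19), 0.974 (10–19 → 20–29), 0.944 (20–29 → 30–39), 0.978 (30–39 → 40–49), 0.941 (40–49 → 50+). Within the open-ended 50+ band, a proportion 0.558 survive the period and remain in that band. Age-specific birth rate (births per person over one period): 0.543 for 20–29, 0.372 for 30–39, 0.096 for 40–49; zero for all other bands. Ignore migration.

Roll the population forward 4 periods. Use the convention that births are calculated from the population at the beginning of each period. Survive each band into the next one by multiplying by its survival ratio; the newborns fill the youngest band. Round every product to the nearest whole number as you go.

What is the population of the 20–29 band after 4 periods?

Numbering the groups 1..6 from youngest to oldest:
Period 1:
Births: 1670 × 0.543 = 907 ; 1160 × 0.372 = 432 ; 1600 × 0.096 = 154 → 1493
Group 2: 970 × 0.971 = 942
Group 3: 1150 × 0.974 = 1120
Group 4: 1670 × 0.944 = 1576
Group 5: 1160 × 0.978 = 1134
Group 6: 1600 × 0.941 + 340 × 0.558 = 1506 + 190 = 1696
Population now: 0–9=1493, 10–19=942, 20–29=1120, 30–39=1576, 40–49=1134, 50+=1696
Period 2:
Births: 1120 × 0.543 = 608 ; 1576 × 0.372 = 586 ; 1134 × 0.096 = 109 → 1303
Group 2: 1493 × 0.971 = 1450
Group 3: 942 × 0.974 = 918
Group 4: 1120 × 0.944 = 1057
Group 5: 1576 × 0.978 = 1541
Group 6: 1134 × 0.941 + 1696 × 0.558 = 1067 + 946 = 2013
Population now: 0–9=1303, 10–19=1450, 20–29=918, 30–39=1057, 40–49=1541, 50+=2013
Period 3:
Births: 918 × 0.543 = 498 ; 1057 × 0.372 = 393 ; 1541 × 0.096 = 148 → 1039
Group 2: 1303 × 0.971 = 1265
Group 3: 1450 × 0.974 = 1412
Group 4: 918 × 0.944 = 867
Group 5: 1057 × 0.978 = 1034
Group 6: 1541 × 0.941 + 2013 × 0.558 = 1450 + 1123 = 2573
Population now: 0–9=1039, 10–19=1265, 20–29=1412, 30–39=867, 40–49=1034, 50+=2573
Period 4:
Births: 1412 × 0.543 = 767 ; 867 × 0.372 = 323 ; 1034 × 0.096 = 99 → 1189
Group 2: 1039 × 0.971 = 1009
Group 3: 1265 × 0.974 = 1232
Group 4: 1412 × 0.944 = 1333
Group 5: 867 × 0.978 = 848
Group 6: 1034 × 0.941 + 2573 × 0.558 = 973 + 1436 = 2409
Population now: 0–9=1189, 10–19=1009, 20–29=1232, 30–39=1333, 40–49=848, 50+=2409

1232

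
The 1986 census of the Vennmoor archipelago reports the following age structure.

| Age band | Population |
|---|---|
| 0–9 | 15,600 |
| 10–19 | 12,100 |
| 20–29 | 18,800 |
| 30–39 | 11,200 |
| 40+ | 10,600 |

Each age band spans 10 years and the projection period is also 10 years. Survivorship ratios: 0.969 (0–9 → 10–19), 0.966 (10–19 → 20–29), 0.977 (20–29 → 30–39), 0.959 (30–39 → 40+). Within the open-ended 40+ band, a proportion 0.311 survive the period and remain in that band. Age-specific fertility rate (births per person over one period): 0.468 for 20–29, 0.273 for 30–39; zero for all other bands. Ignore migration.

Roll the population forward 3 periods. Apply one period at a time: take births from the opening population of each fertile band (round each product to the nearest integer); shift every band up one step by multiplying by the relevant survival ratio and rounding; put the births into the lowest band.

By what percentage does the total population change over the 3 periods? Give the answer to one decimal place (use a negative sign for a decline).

-7.4

After projecting period 1:
Births: 18800 * 0.468 = 8798  |  11200 * 0.273 = 3058 — total 11856
10–19: 15600 * 0.969 = 15116
20–29: 12100 * 0.966 = 11689
30–39: 18800 * 0.977 = 18368
40+: 11200 * 0.959 + 10600 * 0.311 = 10741 + 3297 = 14038
→ [11856, 15116, 11689, 18368, 14038]
After projecting period 2:
Births: 11689 * 0.468 = 5470  |  18368 * 0.273 = 5014 — total 10484
10–19: 11856 * 0.969 = 11488
20–29: 15116 * 0.966 = 14602
30–39: 11689 * 0.977 = 11420
40+: 18368 * 0.959 + 14038 * 0.311 = 17615 + 4366 = 21981
→ [10484, 11488, 14602, 11420, 21981]
After projecting period 3:
Births: 14602 * 0.468 = 6834  |  11420 * 0.273 = 3118 — total 9952
10–19: 10484 * 0.969 = 10159
20–29: 11488 * 0.966 = 11097
30–39: 14602 * 0.977 = 14266
40+: 11420 * 0.959 + 21981 * 0.311 = 10952 + 6836 = 17788
→ [9952, 10159, 11097, 14266, 17788]
Total: 68300 → 63262; change = -5038; percentage change = -7.4%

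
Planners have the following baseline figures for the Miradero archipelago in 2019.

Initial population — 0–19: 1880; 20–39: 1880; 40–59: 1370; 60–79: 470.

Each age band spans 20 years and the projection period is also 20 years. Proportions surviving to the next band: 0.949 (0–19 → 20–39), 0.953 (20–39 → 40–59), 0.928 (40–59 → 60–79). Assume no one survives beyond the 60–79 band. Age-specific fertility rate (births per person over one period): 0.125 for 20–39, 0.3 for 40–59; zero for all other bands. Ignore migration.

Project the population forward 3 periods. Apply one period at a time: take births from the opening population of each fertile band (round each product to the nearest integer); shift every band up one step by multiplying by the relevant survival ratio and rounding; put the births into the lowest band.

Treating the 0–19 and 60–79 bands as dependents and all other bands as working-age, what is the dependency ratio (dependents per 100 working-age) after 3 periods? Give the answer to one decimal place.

After projecting period 1:
Births: 1880 × 0.125 = 235, 1370 × 0.3 = 411 → 646
20–39: 1880 × 0.949 = 1784
40–59: 1880 × 0.953 = 1792
60–79: 1370 × 0.928 = 1271
→ [646, 1784, 1792, 1271]
After projecting period 2:
Births: 1784 × 0.125 = 223, 1792 × 0.3 = 538 → 761
20–39: 646 × 0.949 = 613
40–59: 1784 × 0.953 = 1700
60–79: 1792 × 0.928 = 1663
→ [761, 613, 1700, 1663]
After projecting period 3:
Births: 613 × 0.125 = 77, 1700 × 0.3 = 510 → 587
20–39: 761 × 0.949 = 722
40–59: 613 × 0.953 = 584
60–79: 1700 × 0.928 = 1578
→ [587, 722, 584, 1578]
Dependents (band 0–19 + band 60–79) = 587 + 1578 = 2165; working-age = 1306; ratio = 2165/1306 × 100 = 165.8

165.8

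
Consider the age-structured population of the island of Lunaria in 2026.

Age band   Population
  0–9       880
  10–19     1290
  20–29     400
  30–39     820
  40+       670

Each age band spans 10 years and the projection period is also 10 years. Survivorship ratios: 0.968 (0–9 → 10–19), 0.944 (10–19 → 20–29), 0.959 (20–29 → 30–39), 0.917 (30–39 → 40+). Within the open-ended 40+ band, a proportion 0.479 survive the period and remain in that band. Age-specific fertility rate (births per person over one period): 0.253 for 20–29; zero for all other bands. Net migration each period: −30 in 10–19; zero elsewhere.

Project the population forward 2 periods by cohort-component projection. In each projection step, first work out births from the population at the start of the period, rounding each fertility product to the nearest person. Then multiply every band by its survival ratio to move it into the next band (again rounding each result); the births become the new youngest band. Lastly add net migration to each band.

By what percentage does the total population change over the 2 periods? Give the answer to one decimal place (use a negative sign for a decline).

-21.5

Call the bands 1 to 5, youngest first.
[period 1]
Births: 400 × 0.253 = 101
Band 2: 880 × 0.968 = 852
Band 3: 1290 × 0.944 = 1218
Band 4: 400 × 0.959 = 384
Band 5: 820 × 0.917 + 670 × 0.479 = 752 + 321 = 1073
Net migration: Band 2 − 30 → 822
End of period: [101, 822, 1218, 384, 1073]
[period 2]
Births: 1218 × 0.253 = 308
Band 2: 101 × 0.968 = 98
Band 3: 822 × 0.944 = 776
Band 4: 1218 × 0.959 = 1168
Band 5: 384 × 0.917 + 1073 × 0.479 = 352 + 514 = 866
Net migration: Band 2 − 30 → 68
End of period: [308, 68, 776, 1168, 866]
Total: 4060 → 3186; change = -874; percentage change = -21.5%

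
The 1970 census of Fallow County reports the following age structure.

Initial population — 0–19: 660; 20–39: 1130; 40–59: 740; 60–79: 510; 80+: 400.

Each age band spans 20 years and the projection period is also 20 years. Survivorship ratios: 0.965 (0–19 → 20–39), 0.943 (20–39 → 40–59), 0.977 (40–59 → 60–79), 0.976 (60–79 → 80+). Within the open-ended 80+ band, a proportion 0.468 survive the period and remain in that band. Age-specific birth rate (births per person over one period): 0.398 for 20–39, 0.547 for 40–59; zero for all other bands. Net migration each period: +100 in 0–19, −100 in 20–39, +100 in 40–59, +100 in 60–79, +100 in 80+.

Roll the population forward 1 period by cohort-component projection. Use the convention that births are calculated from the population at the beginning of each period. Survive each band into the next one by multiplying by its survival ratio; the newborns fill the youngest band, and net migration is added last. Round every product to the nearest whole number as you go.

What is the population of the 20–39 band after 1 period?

Numbering the bands 1..5 from youngest to oldest:
Period 1:
Births: 1130 × 0.398 = 450, 740 × 0.547 = 405 → total 855
Band 2: 660 × 0.965 = 637
Band 3: 1130 × 0.943 = 1066
Band 4: 740 × 0.977 = 723
Band 5: 510 × 0.976 + 400 × 0.468 = 498 + 187 = 685
Net migration: Band 1 + 100 → 955; Band 2 − 100 → 537; Band 3 + 100 → 1166; Band 4 + 100 → 823; Band 5 + 100 → 785
→ [955, 537, 1166, 823, 785]

537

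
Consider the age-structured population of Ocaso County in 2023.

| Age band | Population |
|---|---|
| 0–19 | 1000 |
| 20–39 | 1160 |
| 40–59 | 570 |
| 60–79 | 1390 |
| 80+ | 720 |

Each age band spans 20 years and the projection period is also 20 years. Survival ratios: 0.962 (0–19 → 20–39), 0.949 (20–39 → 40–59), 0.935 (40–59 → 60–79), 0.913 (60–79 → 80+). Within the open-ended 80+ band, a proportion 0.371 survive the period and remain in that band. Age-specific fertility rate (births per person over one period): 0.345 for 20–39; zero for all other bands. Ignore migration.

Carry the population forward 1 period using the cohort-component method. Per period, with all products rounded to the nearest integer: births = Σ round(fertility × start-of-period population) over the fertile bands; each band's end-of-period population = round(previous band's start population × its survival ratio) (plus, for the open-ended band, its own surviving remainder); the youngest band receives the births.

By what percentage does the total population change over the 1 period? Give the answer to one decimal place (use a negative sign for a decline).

-6.4

Call the bands 1 to 5, youngest first.
Period 1.
Births: 1160 × 0.345 = 400
Band 2: 1000 × 0.962 = 962
Band 3: 1160 × 0.949 = 1101
Band 4: 570 × 0.935 = 533
Band 5: 1390 × 0.913 + 720 × 0.371 = 1269 + 267 = 1536
Giving 400 / 962 / 1101 / 533 / 1536.
Total: 4840 → 4532; change = -308; percentage change = -6.4%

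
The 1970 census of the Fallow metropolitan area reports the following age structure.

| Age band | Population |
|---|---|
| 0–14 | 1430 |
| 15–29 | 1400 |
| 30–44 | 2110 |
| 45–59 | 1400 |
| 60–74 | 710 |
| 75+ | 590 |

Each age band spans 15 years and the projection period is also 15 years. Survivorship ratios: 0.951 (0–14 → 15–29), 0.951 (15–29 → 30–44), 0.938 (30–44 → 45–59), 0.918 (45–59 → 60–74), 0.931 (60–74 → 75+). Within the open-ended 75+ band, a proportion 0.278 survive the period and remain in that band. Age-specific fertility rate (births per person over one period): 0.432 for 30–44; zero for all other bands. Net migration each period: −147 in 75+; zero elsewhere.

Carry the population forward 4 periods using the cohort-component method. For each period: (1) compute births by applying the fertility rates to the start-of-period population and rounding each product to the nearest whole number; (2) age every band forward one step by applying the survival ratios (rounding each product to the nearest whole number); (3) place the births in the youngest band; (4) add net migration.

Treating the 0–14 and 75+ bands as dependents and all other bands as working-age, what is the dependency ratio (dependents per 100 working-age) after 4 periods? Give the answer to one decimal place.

Period 1.
Births: 2110 × 0.432 = 912
15–29: 1430 × 0.951 = 1360
30–44: 1400 × 0.951 = 1331
45–59: 2110 × 0.938 = 1979
60–74: 1400 × 0.918 = 1285
75+: 710 × 0.931 + 590 × 0.278 = 661 + 164 = 825
Net migration: 75+ − 147 → 678
Population now: 0–14=912, 15–29=1360, 30–44=1331, 45–59=1979, 60–74=1285, 75+=678
Period 2.
Births: 1331 × 0.432 = 575
15–29: 912 × 0.951 = 867
30–44: 1360 × 0.951 = 1293
45–59: 1331 × 0.938 = 1248
60–74: 1979 × 0.918 = 1817
75+: 1285 × 0.931 + 678 × 0.278 = 1196 + 188 = 1384
Net migration: 75+ − 147 → 1237
Population now: 0–14=575, 15–29=867, 30–44=1293, 45–59=1248, 60–74=1817, 75+=1237
Period 3.
Births: 1293 × 0.432 = 559
15–29: 575 × 0.951 = 547
30–44: 867 × 0.951 = 825
45–59: 1293 × 0.938 = 1213
60–74: 1248 × 0.918 = 1146
75+: 1817 × 0.931 + 1237 × 0.278 = 1692 + 344 = 2036
Net migration: 75+ − 147 → 1889
Population now: 0–14=559, 15–29=547, 30–44=825, 45–59=1213, 60–74=1146, 75+=1889
Period 4.
Births: 825 × 0.432 = 356
15–29: 559 × 0.951 = 532
30–44: 547 × 0.951 = 520
45–59: 825 × 0.938 = 774
60–74: 1213 × 0.918 = 1114
75+: 1146 × 0.931 + 1889 × 0.278 = 1067 + 525 = 1592
Net migration: 75+ − 147 → 1445
Population now: 0–14=356, 15–29=532, 30–44=520, 45–59=774, 60–74=1114, 75+=1445
Dependents (band 0–14 + band 75+) = 356 + 1445 = 1801; working-age = 2940; ratio = 1801/2940 × 100 = 61.3

61.3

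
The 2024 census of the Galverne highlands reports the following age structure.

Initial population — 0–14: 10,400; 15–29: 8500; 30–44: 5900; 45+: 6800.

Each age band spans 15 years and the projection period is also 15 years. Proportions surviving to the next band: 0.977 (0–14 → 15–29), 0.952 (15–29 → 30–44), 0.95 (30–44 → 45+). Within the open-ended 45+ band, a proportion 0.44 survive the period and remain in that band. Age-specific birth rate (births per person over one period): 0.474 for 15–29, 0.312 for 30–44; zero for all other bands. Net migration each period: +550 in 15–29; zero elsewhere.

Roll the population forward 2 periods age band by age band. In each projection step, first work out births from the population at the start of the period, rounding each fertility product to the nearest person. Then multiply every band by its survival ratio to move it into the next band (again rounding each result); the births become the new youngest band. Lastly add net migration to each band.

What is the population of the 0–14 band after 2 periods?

Call the bands 1 to 4, youngest first.
[period 1]
Births: 8500 × 0.474 = 4029, 5900 × 0.312 = 1841 → total 5870
Band 2: 10400 × 0.977 = 10161
Band 3: 8500 × 0.952 = 8092
Band 4: 5900 × 0.95 + 6800 × 0.44 = 5605 + 2992 = 8597
Net migration: Band 2 + 550 → 10711
Population now: 0–14=5870, 15–29=10711, 30–44=8092, 45+=8597
[period 2]
Births: 10711 × 0.474 = 5077, 8092 × 0.312 = 2525 → total 7602
Band 2: 5870 × 0.977 = 5735
Band 3: 10711 × 0.952 = 10197
Band 4: 8092 × 0.95 + 8597 × 0.44 = 7687 + 3783 = 11470
Net migration: Band 2 + 550 → 6285
Population now: 0–14=7602, 15–29=6285, 30–44=10197, 45+=11470

7602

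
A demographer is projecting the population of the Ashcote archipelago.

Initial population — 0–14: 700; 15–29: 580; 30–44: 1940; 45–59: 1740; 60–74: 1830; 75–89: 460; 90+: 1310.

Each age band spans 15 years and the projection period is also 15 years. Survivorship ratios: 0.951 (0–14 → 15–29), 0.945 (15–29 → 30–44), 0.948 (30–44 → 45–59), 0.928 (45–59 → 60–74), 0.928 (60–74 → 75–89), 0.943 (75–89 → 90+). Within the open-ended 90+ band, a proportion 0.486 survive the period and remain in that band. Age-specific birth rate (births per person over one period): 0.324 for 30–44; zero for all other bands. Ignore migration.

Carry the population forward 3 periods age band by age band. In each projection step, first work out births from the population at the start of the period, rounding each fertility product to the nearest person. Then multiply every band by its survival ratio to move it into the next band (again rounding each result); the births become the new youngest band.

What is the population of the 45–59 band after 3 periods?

[period 1]
Births: 1940 * 0.324 = 629
15–29: 700 * 0.951 = 666
30–44: 580 * 0.945 = 548
45–59: 1940 * 0.948 = 1839
60–74: 1740 * 0.928 = 1615
75–89: 1830 * 0.928 = 1698
90+: 460 * 0.943 + 1310 * 0.486 = 434 + 637 = 1071
Giving 629 / 666 / 548 / 1839 / 1615 / 1698 / 1071.
[period 2]
Births: 548 * 0.324 = 178
15–29: 629 * 0.951 = 598
30–44: 666 * 0.945 = 629
45–59: 548 * 0.948 = 520
60–74: 1839 * 0.928 = 1707
75–89: 1615 * 0.928 = 1499
90+: 1698 * 0.943 + 1071 * 0.486 = 1601 + 521 = 2122
Giving 178 / 598 / 629 / 520 / 1707 / 1499 / 2122.
[period 3]
Births: 629 * 0.324 = 204
15–29: 178 * 0.951 = 169
30–44: 598 * 0.945 = 565
45–59: 629 * 0.948 = 596
60–74: 520 * 0.928 = 483
75–89: 1707 * 0.928 = 1584
90+: 1499 * 0.943 + 2122 * 0.486 = 1414 + 1031 = 2445
Giving 204 / 169 / 565 / 596 / 483 / 1584 / 2445.

596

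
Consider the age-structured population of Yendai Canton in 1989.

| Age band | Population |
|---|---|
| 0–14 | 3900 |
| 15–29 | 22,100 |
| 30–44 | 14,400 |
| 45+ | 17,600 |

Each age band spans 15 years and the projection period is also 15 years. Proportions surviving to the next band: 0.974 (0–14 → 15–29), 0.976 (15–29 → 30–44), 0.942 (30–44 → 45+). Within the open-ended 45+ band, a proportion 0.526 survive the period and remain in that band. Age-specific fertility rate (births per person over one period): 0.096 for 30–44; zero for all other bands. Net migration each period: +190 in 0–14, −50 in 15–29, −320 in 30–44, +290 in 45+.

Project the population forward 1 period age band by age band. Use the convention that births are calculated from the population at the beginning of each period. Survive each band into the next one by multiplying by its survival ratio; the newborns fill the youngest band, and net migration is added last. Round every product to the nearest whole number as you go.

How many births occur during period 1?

Let group 1 be 0–14 through group 4 = 45+.
Period 1:
Births: 14400 × 0.096 = 1382
Group 2: 3900 × 0.974 = 3799
Group 3: 22100 × 0.976 = 21570
Group 4: 14400 × 0.942 + 17600 × 0.526 = 13565 + 9258 = 22823
Net migration: Group 1 + 190 → 1572; Group 2 − 50 → 3749; Group 3 − 320 → 21250; Group 4 + 290 → 23113
→ [1572, 3749, 21250, 23113]

1382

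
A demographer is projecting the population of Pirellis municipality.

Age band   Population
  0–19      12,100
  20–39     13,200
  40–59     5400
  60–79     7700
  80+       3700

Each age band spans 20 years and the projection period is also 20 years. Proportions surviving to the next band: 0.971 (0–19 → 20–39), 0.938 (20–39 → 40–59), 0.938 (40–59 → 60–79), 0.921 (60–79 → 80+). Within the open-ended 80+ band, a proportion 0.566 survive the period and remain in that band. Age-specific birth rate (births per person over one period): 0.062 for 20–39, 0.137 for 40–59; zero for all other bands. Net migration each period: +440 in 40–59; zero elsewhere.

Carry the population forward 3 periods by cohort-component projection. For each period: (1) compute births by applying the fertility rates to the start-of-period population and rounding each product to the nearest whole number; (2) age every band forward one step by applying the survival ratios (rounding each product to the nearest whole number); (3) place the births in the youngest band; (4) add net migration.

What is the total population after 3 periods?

33346

Period 1.
Births: 13200 × 0.062 = 818 ; 5400 × 0.137 = 740 → 1558
20–39: 12100 × 0.971 = 11749
40–59: 13200 × 0.938 = 12382
60–79: 5400 × 0.938 = 5065
80+: 7700 × 0.921 + 3700 × 0.566 = 7092 + 2094 = 9186
Net migration: 40–59 + 440 → 12822
End of period: [1558, 11749, 12822, 5065, 9186]
Period 2.
Births: 11749 × 0.062 = 728 ; 12822 × 0.137 = 1757 → 2485
20–39: 1558 × 0.971 = 1513
40–59: 11749 × 0.938 = 11021
60–79: 12822 × 0.938 = 12027
80+: 5065 × 0.921 + 9186 × 0.566 = 4665 + 5199 = 9864
Net migration: 40–59 + 440 → 11461
End of period: [2485, 1513, 11461, 12027, 9864]
Period 3.
Births: 1513 × 0.062 = 94 ; 11461 × 0.137 = 1570 → 1664
20–39: 2485 × 0.971 = 2413
40–59: 1513 × 0.938 = 1419
60–79: 11461 × 0.938 = 10750
80+: 12027 × 0.921 + 9864 × 0.566 = 11077 + 5583 = 16660
Net migration: 40–59 + 440 → 1859
End of period: [1664, 2413, 1859, 10750, 16660]
Total after period 3: 1664 + 2413 + 1859 + 10750 + 16660 = 33346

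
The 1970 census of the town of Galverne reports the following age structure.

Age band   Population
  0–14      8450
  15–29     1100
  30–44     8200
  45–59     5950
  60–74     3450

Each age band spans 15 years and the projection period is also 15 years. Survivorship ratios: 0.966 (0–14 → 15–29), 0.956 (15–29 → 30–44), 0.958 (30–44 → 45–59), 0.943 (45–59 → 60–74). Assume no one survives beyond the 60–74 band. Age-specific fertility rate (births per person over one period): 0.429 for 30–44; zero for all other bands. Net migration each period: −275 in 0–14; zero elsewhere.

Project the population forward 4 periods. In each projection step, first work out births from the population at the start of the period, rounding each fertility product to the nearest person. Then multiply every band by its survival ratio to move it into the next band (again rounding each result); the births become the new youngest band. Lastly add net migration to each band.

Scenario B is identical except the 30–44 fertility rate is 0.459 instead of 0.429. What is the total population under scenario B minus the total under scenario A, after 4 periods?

After projecting period 1:
Births: 8200 * 0.429 = 3518
15–29: 8450 * 0.966 = 8163
30–44: 1100 * 0.956 = 1052
45–59: 8200 * 0.958 = 7856
60–74: 5950 * 0.943 = 5611
Net migration: 0–14 − 275 → 3243
→ [3243, 8163, 1052, 7856, 5611]
After projecting period 2:
Births: 1052 * 0.429 = 451
15–29: 3243 * 0.966 = 3133
30–44: 8163 * 0.956 = 7804
45–59: 1052 * 0.958 = 1008
60–74: 7856 * 0.943 = 7408
Net migration: 0–14 − 275 → 176
→ [176, 3133, 7804, 1008, 7408]
After projecting period 3:
Births: 7804 * 0.429 = 3348
15–29: 176 * 0.966 = 170
30–44: 3133 * 0.956 = 2995
45–59: 7804 * 0.958 = 7476
60–74: 1008 * 0.943 = 951
Net migration: 0–14 − 275 → 3073
→ [3073, 170, 2995, 7476, 951]
After projecting period 4:
Births: 2995 * 0.429 = 1285
15–29: 3073 * 0.966 = 2969
30–44: 170 * 0.956 = 163
45–59: 2995 * 0.958 = 2869
60–74: 7476 * 0.943 = 7050
Net migration: 0–14 − 275 → 1010
→ [1010, 2969, 163, 2869, 7050]
Scenario A total after 4 periods: 14061
Scenario B projection —
After projecting period 1:
Births: 8200 * 0.459 = 3764
15–29: 8450 * 0.966 = 8163
30–44: 1100 * 0.956 = 1052
45–59: 8200 * 0.958 = 7856
60–74: 5950 * 0.943 = 5611
Net migration: 0–14 − 275 → 3489
→ [3489, 8163, 1052, 7856, 5611]
After projecting period 2:
Births: 1052 * 0.459 = 483
15–29: 3489 * 0.966 = 3370
30–44: 8163 * 0.956 = 7804
45–59: 1052 * 0.958 = 1008
60–74: 7856 * 0.943 = 7408
Net migration: 0–14 − 275 → 208
→ [208, 3370, 7804, 1008, 7408]
After projecting period 3:
Births: 7804 * 0.459 = 3582
15–29: 208 * 0.966 = 201
30–44: 3370 * 0.956 = 3222
45–59: 7804 * 0.958 = 7476
60–74: 1008 * 0.943 = 951
Net migration: 0–14 − 275 → 3307
→ [3307, 201, 3222, 7476, 951]
After projecting period 4:
Births: 3222 * 0.459 = 1479
15–29: 3307 * 0.966 = 3195
30–44: 201 * 0.956 = 192
45–59: 3222 * 0.958 = 3087
60–74: 7476 * 0.943 = 7050
Net migration: 0–14 − 275 → 1204
→ [1204, 3195, 192, 3087, 7050]
Scenario B total after 4 periods: 14728
Difference B − A = 14728 − 14061 = 667

667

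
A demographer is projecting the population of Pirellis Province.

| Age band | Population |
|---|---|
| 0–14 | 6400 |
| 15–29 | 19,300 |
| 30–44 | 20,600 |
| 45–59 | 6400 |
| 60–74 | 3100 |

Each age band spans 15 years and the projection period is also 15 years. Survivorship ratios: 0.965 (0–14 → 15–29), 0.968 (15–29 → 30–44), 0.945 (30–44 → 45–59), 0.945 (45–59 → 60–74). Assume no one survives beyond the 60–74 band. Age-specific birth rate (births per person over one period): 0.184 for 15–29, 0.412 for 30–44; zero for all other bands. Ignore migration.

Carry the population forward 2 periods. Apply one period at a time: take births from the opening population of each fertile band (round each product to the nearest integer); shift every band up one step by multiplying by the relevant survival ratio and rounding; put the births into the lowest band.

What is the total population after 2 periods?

62478

Let group 1 be 0–14 through group 5 = 60–74.
Period 1.
Births: 19300 * 0.184 = 3551 ; 20600 * 0.412 = 8487 → 12038
Group 2: 6400 * 0.965 = 6176
Group 3: 19300 * 0.968 = 18682
Group 4: 20600 * 0.945 = 19467
Group 5: 6400 * 0.945 = 6048
→ [12038, 6176, 18682, 19467, 6048]
Period 2.
Births: 6176 * 0.184 = 1136 ; 18682 * 0.412 = 7697 → 8833
Group 2: 12038 * 0.965 = 11617
Group 3: 6176 * 0.968 = 5978
Group 4: 18682 * 0.945 = 17654
Group 5: 19467 * 0.945 = 18396
→ [8833, 11617, 5978, 17654, 18396]
Total after period 2: 8833 + 11617 + 5978 + 17654 + 18396 = 62478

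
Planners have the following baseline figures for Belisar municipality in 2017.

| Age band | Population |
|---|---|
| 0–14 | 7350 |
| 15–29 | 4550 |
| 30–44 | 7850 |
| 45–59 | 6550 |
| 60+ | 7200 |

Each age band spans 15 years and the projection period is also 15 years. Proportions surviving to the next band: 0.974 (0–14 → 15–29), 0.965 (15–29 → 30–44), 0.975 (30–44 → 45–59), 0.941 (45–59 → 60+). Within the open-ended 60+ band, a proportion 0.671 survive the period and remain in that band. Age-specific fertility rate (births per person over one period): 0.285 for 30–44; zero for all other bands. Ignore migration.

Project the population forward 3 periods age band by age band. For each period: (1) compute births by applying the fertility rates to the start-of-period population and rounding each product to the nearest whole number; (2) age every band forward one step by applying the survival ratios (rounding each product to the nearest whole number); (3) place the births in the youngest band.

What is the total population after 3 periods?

After projecting period 1:
Births: 7850 × 0.285 = 2237
15–29: 7350 × 0.974 = 7159
30–44: 4550 × 0.965 = 4391
45–59: 7850 × 0.975 = 7654
60+: 6550 × 0.941 + 7200 × 0.671 = 6164 + 4831 = 10995
Giving 2237 / 7159 / 4391 / 7654 / 10995.
After projecting period 2:
Births: 4391 × 0.285 = 1251
15–29: 2237 × 0.974 = 2179
30–44: 7159 × 0.965 = 6908
45–59: 4391 × 0.975 = 4281
60+: 7654 × 0.941 + 10995 × 0.671 = 7202 + 7378 = 14580
Giving 1251 / 2179 / 6908 / 4281 / 14580.
After projecting period 3:
Births: 6908 × 0.285 = 1969
15–29: 1251 × 0.974 = 1218
30–44: 2179 × 0.965 = 2103
45–59: 6908 × 0.975 = 6735
60+: 4281 × 0.941 + 14580 × 0.671 = 4028 + 9783 = 13811
Giving 1969 / 1218 / 2103 / 6735 / 13811.
Total after period 3: 1969 + 1218 + 2103 + 6735 + 13811 = 25836

25836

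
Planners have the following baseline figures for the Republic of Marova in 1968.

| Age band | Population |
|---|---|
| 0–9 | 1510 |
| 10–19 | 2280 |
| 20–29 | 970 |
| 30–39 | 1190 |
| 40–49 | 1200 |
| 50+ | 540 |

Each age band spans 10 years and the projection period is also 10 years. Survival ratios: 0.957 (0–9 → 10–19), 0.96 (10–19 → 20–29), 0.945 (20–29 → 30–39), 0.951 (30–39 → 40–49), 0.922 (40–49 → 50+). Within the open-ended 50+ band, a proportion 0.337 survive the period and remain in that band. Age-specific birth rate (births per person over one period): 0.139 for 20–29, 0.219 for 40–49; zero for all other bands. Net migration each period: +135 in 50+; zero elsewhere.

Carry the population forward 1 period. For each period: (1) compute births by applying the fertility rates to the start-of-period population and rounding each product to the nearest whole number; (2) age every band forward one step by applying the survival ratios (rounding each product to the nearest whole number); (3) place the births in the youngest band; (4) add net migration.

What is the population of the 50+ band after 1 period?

Period 1.
Births: 970 × 0.139 = 135 ; 1200 × 0.219 = 263 → total 398
10–19: 1510 × 0.957 = 1445
20–29: 2280 × 0.96 = 2189
30–39: 970 × 0.945 = 917
40–49: 1190 × 0.951 = 1132
50+: 1200 × 0.922 + 540 × 0.337 = 1106 + 182 = 1288
Net migration: 50+ + 135 → 1423
→ [398, 1445, 2189, 917, 1132, 1423]

1423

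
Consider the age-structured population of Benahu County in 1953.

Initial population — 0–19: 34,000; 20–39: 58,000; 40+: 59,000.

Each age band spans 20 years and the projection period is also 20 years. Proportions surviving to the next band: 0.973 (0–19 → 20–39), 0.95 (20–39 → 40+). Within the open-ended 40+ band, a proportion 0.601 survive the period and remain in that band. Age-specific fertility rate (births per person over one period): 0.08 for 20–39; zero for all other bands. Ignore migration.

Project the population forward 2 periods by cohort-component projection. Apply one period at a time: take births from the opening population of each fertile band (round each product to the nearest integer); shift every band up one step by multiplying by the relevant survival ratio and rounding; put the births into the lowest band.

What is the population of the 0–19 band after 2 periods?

2647

— Period 1 —
Births: 58000 × 0.08 = 4640
20–39: 34000 × 0.973 = 33082
40+: 58000 × 0.95 + 59000 × 0.601 = 55100 + 35459 = 90559
→ [4640, 33082, 90559]
— Period 2 —
Births: 33082 × 0.08 = 2647
20–39: 4640 × 0.973 = 4515
40+: 33082 × 0.95 + 90559 × 0.601 = 31428 + 54426 = 85854
→ [2647, 4515, 85854]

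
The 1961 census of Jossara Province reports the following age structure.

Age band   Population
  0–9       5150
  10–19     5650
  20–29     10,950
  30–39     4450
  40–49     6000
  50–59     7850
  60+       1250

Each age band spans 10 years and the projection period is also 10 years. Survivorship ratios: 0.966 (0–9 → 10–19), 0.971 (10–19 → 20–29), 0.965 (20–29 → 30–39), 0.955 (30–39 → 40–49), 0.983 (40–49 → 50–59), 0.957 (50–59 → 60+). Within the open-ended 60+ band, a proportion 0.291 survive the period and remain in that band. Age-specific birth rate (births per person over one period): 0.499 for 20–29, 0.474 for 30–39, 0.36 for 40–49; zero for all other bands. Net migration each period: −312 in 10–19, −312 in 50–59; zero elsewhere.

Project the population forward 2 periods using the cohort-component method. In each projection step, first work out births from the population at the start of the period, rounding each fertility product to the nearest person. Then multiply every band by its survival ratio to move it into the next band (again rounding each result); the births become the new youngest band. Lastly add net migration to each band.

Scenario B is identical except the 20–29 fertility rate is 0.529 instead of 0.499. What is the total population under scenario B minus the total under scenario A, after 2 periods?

Numbering the bands 1..7 from youngest to oldest:
[period 1]
Births: 10950 × 0.499 = 5464, 4450 × 0.474 = 2109, 6000 × 0.36 = 2160 → total 9733
Band 2: 5150 × 0.966 = 4975
Band 3: 5650 × 0.971 = 5486
Band 4: 10950 × 0.965 = 10567
Band 5: 4450 × 0.955 = 4250
Band 6: 6000 × 0.983 = 5898
Band 7: 7850 × 0.957 + 1250 × 0.291 = 7512 + 364 = 7876
Net migration: Band 2 − 312 → 4663; Band 6 − 312 → 5586
→ [9733, 4663, 5486, 10567, 4250, 5586, 7876]
[period 2]
Births: 5486 × 0.499 = 2738, 10567 × 0.474 = 5009, 4250 × 0.36 = 1530 → total 9277
Band 2: 9733 × 0.966 = 9402
Band 3: 4663 × 0.971 = 4528
Band 4: 5486 × 0.965 = 5294
Band 5: 10567 × 0.955 = 10091
Band 6: 4250 × 0.983 = 4178
Band 7: 5586 × 0.957 + 7876 × 0.291 = 5346 + 2292 = 7638
Net migration: Band 2 − 312 → 9090; Band 6 − 312 → 3866
→ [9277, 9090, 4528, 5294, 10091, 3866, 7638]
Scenario A total after 2 periods: 49784
Scenario B projection —
[period 1]
Births: 10950 × 0.529 = 5793, 4450 × 0.474 = 2109, 6000 × 0.36 = 2160 → total 10062
Band 2: 5150 × 0.966 = 4975
Band 3: 5650 × 0.971 = 5486
Band 4: 10950 × 0.965 = 10567
Band 5: 4450 × 0.955 = 4250
Band 6: 6000 × 0.983 = 5898
Band 7: 7850 × 0.957 + 1250 × 0.291 = 7512 + 364 = 7876
Net migration: Band 2 − 312 → 4663; Band 6 − 312 → 5586
→ [10062, 4663, 5486, 10567, 4250, 5586, 7876]
[period 2]
Births: 5486 × 0.529 = 2902, 10567 × 0.474 = 5009, 4250 × 0.36 = 1530 → total 9441
Band 2: 10062 × 0.966 = 9720
Band 3: 4663 × 0.971 = 4528
Band 4: 5486 × 0.965 = 5294
Band 5: 10567 × 0.955 = 10091
Band 6: 4250 × 0.983 = 4178
Band 7: 5586 × 0.957 + 7876 × 0.291 = 5346 + 2292 = 7638
Net migration: Band 2 − 312 → 9408; Band 6 − 312 → 3866
→ [9441, 9408, 4528, 5294, 10091, 3866, 7638]
Scenario B total after 2 periods: 50266
Difference B − A = 50266 − 49784 = 482

482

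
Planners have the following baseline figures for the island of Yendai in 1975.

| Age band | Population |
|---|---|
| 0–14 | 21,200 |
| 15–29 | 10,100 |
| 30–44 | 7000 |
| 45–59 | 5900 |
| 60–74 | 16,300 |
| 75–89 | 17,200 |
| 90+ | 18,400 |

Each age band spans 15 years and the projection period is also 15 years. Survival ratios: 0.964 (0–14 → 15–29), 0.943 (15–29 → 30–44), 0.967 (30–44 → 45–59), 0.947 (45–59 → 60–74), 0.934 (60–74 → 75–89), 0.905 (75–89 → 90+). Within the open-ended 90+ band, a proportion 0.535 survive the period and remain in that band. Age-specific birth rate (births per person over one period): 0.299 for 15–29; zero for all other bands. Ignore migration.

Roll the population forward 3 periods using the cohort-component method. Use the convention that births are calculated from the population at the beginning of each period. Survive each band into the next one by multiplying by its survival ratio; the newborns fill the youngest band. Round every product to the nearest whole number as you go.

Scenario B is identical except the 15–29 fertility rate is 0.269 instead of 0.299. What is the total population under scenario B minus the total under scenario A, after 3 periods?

-1031

[period 1]
Births: 10100 × 0.299 = 3020
15–29: 21200 × 0.964 = 20437
30–44: 10100 × 0.943 = 9524
45–59: 7000 × 0.967 = 6769
60–74: 5900 × 0.947 = 5587
75–89: 16300 × 0.934 = 15224
90+: 17200 × 0.905 + 18400 × 0.535 = 15566 + 9844 = 25410
Giving 3020 / 20437 / 9524 / 6769 / 5587 / 15224 / 25410.
[period 2]
Births: 20437 × 0.299 = 6111
15–29: 3020 × 0.964 = 2911
30–44: 20437 × 0.943 = 19272
45–59: 9524 × 0.967 = 9210
60–74: 6769 × 0.947 = 6410
75–89: 5587 × 0.934 = 5218
90+: 15224 × 0.905 + 25410 × 0.535 = 13778 + 13594 = 27372
Giving 6111 / 2911 / 19272 / 9210 / 6410 / 5218 / 27372.
[period 3]
Births: 2911 × 0.299 = 870
15–29: 6111 × 0.964 = 5891
30–44: 2911 × 0.943 = 2745
45–59: 19272 × 0.967 = 18636
60–74: 9210 × 0.947 = 8722
75–89: 6410 × 0.934 = 5987
90+: 5218 × 0.905 + 27372 × 0.535 = 4722 + 14644 = 19366
Giving 870 / 5891 / 2745 / 18636 / 8722 / 5987 / 19366.
Scenario A total after 3 periods: 62217
Scenario B projection —
[period 1]
Births: 10100 × 0.269 = 2717
15–29: 21200 × 0.964 = 20437
30–44: 10100 × 0.943 = 9524
45–59: 7000 × 0.967 = 6769
60–74: 5900 × 0.947 = 5587
75–89: 16300 × 0.934 = 15224
90+: 17200 × 0.905 + 18400 × 0.535 = 15566 + 9844 = 25410
Giving 2717 / 20437 / 9524 / 6769 / 5587 / 15224 / 25410.
[period 2]
Births: 20437 × 0.269 = 5498
15–29: 2717 × 0.964 = 2619
30–44: 20437 × 0.943 = 19272
45–59: 9524 × 0.967 = 9210
60–74: 6769 × 0.947 = 6410
75–89: 5587 × 0.934 = 5218
90+: 15224 × 0.905 + 25410 × 0.535 = 13778 + 13594 = 27372
Giving 5498 / 2619 / 19272 / 9210 / 6410 / 5218 / 27372.
[period 3]
Births: 2619 × 0.269 = 705
15–29: 5498 × 0.964 = 5300
30–44: 2619 × 0.943 = 2470
45–59: 19272 × 0.967 = 18636
60–74: 9210 × 0.947 = 8722
75–89: 6410 × 0.934 = 5987
90+: 5218 × 0.905 + 27372 × 0.535 = 4722 + 14644 = 19366
Giving 705 / 5300 / 2470 / 18636 / 8722 / 5987 / 19366.
Scenario B total after 3 periods: 61186
Difference B − A = 61186 − 62217 = -1031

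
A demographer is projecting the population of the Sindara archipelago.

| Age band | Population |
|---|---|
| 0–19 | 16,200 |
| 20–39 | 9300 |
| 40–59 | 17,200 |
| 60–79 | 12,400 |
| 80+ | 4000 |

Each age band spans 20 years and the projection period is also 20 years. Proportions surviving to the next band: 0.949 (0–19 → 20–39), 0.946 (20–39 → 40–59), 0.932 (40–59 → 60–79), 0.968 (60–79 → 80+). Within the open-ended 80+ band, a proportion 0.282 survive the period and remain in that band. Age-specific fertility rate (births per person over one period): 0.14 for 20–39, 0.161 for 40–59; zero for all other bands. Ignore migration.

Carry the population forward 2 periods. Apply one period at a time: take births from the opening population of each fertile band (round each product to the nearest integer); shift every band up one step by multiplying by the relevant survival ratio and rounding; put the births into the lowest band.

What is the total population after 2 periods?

[period 1]
Births: 9300 * 0.14 = 1302  |  17200 * 0.161 = 2769 — total 4071
20–39: 16200 * 0.949 = 15374
40–59: 9300 * 0.946 = 8798
60–79: 17200 * 0.932 = 16030
80+: 12400 * 0.968 + 4000 * 0.282 = 12003 + 1128 = 13131
End of period: [4071, 15374, 8798, 16030, 13131]
[period 2]
Births: 15374 * 0.14 = 2152  |  8798 * 0.161 = 1416 — total 3568
20–39: 4071 * 0.949 = 3863
40–59: 15374 * 0.946 = 14544
60–79: 8798 * 0.932 = 8200
80+: 16030 * 0.968 + 13131 * 0.282 = 15517 + 3703 = 19220
End of period: [3568, 3863, 14544, 8200, 19220]
Total after period 2: 3568 + 3863 + 14544 + 8200 + 19220 = 49395

49395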